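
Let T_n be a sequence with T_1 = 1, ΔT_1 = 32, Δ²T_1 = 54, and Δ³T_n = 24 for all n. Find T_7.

1483

Build the table forward from the leading diagonal:
Third differences: 24  24  24  24  24  24  24
Second differences: 54  78  102  126  150  174  198
First differences: 32  86  164  266  392  542  716
T: 1  33  119  283  549  941  1483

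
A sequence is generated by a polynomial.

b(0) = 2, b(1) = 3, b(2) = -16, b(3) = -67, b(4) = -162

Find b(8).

1, -19, -51, -95
-20, -32, -44
-12, -12
The third differences are constant (-12).
-44 − 12 = -56;  -95 − 56 = -151;  -162 − 151 = -313
-56 − 12 = -68;  -151 − 68 = -219;  -313 − 219 = -532
-68 − 12 = -80;  -219 − 80 = -299;  -532 − 299 = -831
-80 − 12 = -92;  -299 − 92 = -391;  -831 − 391 = -1222

-1222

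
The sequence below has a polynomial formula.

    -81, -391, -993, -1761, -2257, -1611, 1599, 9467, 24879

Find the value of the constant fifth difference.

120

D1: -310, -602, -768, -496, 646, 3210, 7868, 15412
D2: -292, -166, 272, 1142, 2564, 4658, 7544
D3: 126, 438, 870, 1422, 2094, 2886
D4: 312, 432, 552, 672, 792
D5: 120, 120, 120, 120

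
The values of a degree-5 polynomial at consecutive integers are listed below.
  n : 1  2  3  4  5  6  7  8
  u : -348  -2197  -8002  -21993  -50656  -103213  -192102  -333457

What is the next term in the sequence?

First differences: -1849 , -5805 , -13991 , -28663 , -52557 , -88889 , -141355
Second differences: -3956 , -8186 , -14672 , -23894 , -36332 , -52466
Third differences: -4230 , -6486 , -9222 , -12438 , -16134
Fourth differences: -2256 , -2736 , -3216 , -3696
Fifth differences: -480 , -480 , -480
Fifth differences constant at -480.
-3696 − 480 = -4176;  -16134 − 4176 = -20310;  -52466 − 20310 = -72776;  -141355 − 72776 = -214131;  -333457 − 214131 = -547588

-547588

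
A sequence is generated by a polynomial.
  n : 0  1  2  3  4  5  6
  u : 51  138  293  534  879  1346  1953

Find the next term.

First differences: 87, 155, 241, 345, 467, 607
Second differences: 68, 86, 104, 122, 140
Third differences: 18, 18, 18, 18
The third differences are constant (18).
140 + 18 = 158;  607 + 158 = 765;  1953 + 765 = 2718

2718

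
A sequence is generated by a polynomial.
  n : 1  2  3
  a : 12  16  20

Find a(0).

8

4, 4
The first differences are constant at 4.
Work back: 12 − 4 = 8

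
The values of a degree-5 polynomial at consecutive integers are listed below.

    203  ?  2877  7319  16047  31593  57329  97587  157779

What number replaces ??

909

Using the last 7 terms:
D1: 4442, 8728, 15546, 25736, 40258, 60192
D2: 4286, 6818, 10190, 14522, 19934
D3: 2532, 3372, 4332, 5412
D4: 840, 960, 1080
D5: 120, 120
Constant fifth difference = 120.
Extend backward: 840 − 120 = 720;  2532 − 720 = 1812;  4286 − 1812 = 2474;  4442 − 2474 = 1968;  2877 − 1968 = 909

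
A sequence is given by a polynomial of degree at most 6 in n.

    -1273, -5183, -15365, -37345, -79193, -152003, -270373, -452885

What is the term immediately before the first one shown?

D1: -3910  -10182  -21980  -41848  -72810  -118370  -182512
D2: -6272  -11798  -19868  -30962  -45560  -64142
D3: -5526  -8070  -11094  -14598  -18582
D4: -2544  -3024  -3504  -3984
D5: -480  -480  -480
The fifth differences are constant at -480.
Work back: -2544 + 480 = -2064;  -5526 + 2064 = -3462;  -6272 + 3462 = -2810;  -3910 + 2810 = -1100;  -1273 + 1100 = -173

-173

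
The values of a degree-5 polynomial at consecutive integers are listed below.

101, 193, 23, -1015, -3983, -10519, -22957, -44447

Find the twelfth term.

First differences: 92, -170, -1038, -2968, -6536, -12438, -21490
Second differences: -262, -868, -1930, -3568, -5902, -9052
Third differences: -606, -1062, -1638, -2334, -3150
Fourth differences: -456, -576, -696, -816
Fifth differences: -120, -120, -120
Constant fifth difference = -120, so extend:
-816 − 120 = -936;  -3150 − 936 = -4086;  -9052 − 4086 = -13138;  -21490 − 13138 = -34628;  -44447 − 34628 = -79075
-936 − 120 = -1056;  -4086 − 1056 = -5142;  -13138 − 5142 = -18280;  -34628 − 18280 = -52908;  -79075 − 52908 = -131983
-1056 − 120 = -1176;  -5142 − 1176 = -6318;  -18280 − 6318 = -24598;  -52908 − 24598 = -77506;  -131983 − 77506 = -209489
-1176 − 120 = -1296;  -6318 − 1296 = -7614;  -24598 − 7614 = -32212;  -77506 − 32212 = -109718;  -209489 − 109718 = -319207

-319207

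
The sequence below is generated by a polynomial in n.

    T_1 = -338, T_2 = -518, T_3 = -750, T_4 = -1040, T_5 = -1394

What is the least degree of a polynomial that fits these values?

3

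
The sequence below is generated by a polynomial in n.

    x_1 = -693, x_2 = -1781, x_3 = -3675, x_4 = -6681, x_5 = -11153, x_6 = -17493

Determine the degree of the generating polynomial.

Δ: -1088, -1894, -3006, -4472, -6340
Δ²: -806, -1112, -1466, -1868
Δ³: -306, -354, -402
Δ⁴: -48, -48
The fourth differences are constant, so the polynomial has degree 4.

4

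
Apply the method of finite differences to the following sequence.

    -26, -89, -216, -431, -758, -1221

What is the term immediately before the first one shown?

D1: -63, -127, -215, -327, -463
D2: -64, -88, -112, -136
D3: -24, -24, -24
The third differences are constant at -24.
Work back: -64 + 24 = -40;  -63 + 40 = -23;  -26 + 23 = -3

-3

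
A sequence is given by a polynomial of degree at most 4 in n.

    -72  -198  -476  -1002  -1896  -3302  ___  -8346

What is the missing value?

-5388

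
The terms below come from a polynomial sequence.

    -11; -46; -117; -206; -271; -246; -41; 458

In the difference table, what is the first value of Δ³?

18

D1: -35, -71, -89, -65, 25, 205, 499
D2: -36, -18, 24, 90, 180, 294
D3: 18, 42, 66, 90, 114
D4: 24, 24, 24, 24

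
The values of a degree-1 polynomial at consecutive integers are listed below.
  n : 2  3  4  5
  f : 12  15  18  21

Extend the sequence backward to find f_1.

9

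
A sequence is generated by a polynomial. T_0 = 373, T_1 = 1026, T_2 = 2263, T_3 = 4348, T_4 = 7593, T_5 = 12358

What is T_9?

55498

D1: 653, 1237, 2085, 3245, 4765
D2: 584, 848, 1160, 1520
D3: 264, 312, 360
D4: 48, 48
Fourth differences constant at 48.
360 + 48 = 408;  1520 + 408 = 1928;  4765 + 1928 = 6693;  12358 + 6693 = 19051
408 + 48 = 456;  1928 + 456 = 2384;  6693 + 2384 = 9077;  19051 + 9077 = 28128
456 + 48 = 504;  2384 + 504 = 2888;  9077 + 2888 = 11965;  28128 + 11965 = 40093
504 + 48 = 552;  2888 + 552 = 3440;  11965 + 3440 = 15405;  40093 + 15405 = 55498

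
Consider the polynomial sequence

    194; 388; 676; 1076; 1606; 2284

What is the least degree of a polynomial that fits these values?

3

First differences: 194, 288, 400, 530, 678
Second differences: 94, 112, 130, 148
Third differences: 18, 18, 18
The third differences are constant, so the polynomial has degree 3.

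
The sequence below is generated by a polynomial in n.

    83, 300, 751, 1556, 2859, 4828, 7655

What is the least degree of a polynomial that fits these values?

Δ: 217, 451, 805, 1303, 1969, 2827
Δ²: 234, 354, 498, 666, 858
Δ³: 120, 144, 168, 192
Δ⁴: 24, 24, 24
The fourth differences are constant, so the polynomial has degree 4.

4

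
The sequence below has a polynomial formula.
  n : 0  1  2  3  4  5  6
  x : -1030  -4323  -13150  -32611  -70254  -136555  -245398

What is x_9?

-1027219

D1: -3293  -8827  -19461  -37643  -66301  -108843
D2: -5534  -10634  -18182  -28658  -42542
D3: -5100  -7548  -10476  -13884
D4: -2448  -2928  -3408
D5: -480  -480
Fifth differences constant at -480.
-3408 − 480 = -3888;  -13884 − 3888 = -17772;  -42542 − 17772 = -60314;  -108843 − 60314 = -169157;  -245398 − 169157 = -414555
-3888 − 480 = -4368;  -17772 − 4368 = -22140;  -60314 − 22140 = -82454;  -169157 − 82454 = -251611;  -414555 − 251611 = -666166
-4368 − 480 = -4848;  -22140 − 4848 = -26988;  -82454 − 26988 = -109442;  -251611 − 109442 = -361053;  -666166 − 361053 = -1027219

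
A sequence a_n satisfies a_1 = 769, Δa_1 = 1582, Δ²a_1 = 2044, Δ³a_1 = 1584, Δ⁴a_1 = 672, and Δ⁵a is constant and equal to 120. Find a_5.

Build the table forward from the leading diagonal:
Fifth differences: 120, 120, 120, 120, 120
Fourth differences: 672, 792, 912, 1032, 1152
Third differences: 1584, 2256, 3048, 3960, 4992
Second differences: 2044, 3628, 5884, 8932, 12892
First differences: 1582, 3626, 7254, 13138, 22070
a: 769, 2351, 5977, 13231, 26369

26369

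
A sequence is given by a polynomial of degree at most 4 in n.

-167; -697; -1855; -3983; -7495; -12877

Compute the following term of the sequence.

-20687

-530  -1158  -2128  -3512  -5382
-628  -970  -1384  -1870
-342  -414  -486
-72  -72
Constant fourth difference = -72, so extend:
-486 − 72 = -558;  -1870 − 558 = -2428;  -5382 − 2428 = -7810;  -12877 − 7810 = -20687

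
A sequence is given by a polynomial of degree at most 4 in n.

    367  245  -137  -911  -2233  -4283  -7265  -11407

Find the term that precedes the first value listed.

-122, -382, -774, -1322, -2050, -2982, -4142
-260, -392, -548, -728, -932, -1160
-132, -156, -180, -204, -228
-24, -24, -24, -24
The fourth differences are constant at -24.
Work back: -132 + 24 = -108;  -260 + 108 = -152;  -122 + 152 = 30;  367 − 30 = 337

337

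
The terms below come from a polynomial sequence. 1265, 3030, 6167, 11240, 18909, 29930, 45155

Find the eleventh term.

168495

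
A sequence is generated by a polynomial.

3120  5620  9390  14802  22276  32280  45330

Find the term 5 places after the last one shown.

177690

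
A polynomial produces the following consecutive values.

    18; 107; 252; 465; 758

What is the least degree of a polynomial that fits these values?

89, 145, 213, 293
56, 68, 80
12, 12
The third differences are constant, so the polynomial has degree 3.

3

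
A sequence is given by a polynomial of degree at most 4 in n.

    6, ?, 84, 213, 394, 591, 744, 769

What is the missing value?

Using the last 6 terms:
First differences: 129  181  197  153  25
Second differences: 52  16  -44  -128
Third differences: -36  -60  -84
Fourth differences: -24  -24
Constant fourth difference = -24.
Extend backward: -36 + 24 = -12;  52 + 12 = 64;  129 − 64 = 65;  84 − 65 = 19

19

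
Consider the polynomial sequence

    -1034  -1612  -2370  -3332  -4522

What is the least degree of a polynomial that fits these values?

3

D1: -578, -758, -962, -1190
D2: -180, -204, -228
D3: -24, -24
The third differences are constant, so the polynomial has degree 3.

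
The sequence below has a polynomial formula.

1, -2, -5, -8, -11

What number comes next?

-3, -3, -3, -3
First differences constant at -3.
-11 − 3 = -14

-14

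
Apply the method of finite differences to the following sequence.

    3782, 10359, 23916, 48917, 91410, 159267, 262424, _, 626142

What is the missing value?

413121

Using the first 7 terms:
Δ: 6577, 13557, 25001, 42493, 67857, 103157
Δ²: 6980, 11444, 17492, 25364, 35300
Δ³: 4464, 6048, 7872, 9936
Δ⁴: 1584, 1824, 2064
Δ⁵: 240, 240
Constant fifth difference = 240.
Extend forward: 2064 + 240 = 2304;  9936 + 2304 = 12240;  35300 + 12240 = 47540;  103157 + 47540 = 150697;  262424 + 150697 = 413121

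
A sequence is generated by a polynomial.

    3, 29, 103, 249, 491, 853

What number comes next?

First differences: 26 , 74 , 146 , 242 , 362
Second differences: 48 , 72 , 96 , 120
Third differences: 24 , 24 , 24
The third differences are constant (24).
120 + 24 = 144;  362 + 144 = 506;  853 + 506 = 1359

1359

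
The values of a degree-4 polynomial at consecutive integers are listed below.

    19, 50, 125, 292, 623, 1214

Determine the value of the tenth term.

First differences: 31, 75, 167, 331, 591
Second differences: 44, 92, 164, 260
Third differences: 48, 72, 96
Fourth differences: 24, 24
Fourth differences constant at 24.
96 + 24 = 120;  260 + 120 = 380;  591 + 380 = 971;  1214 + 971 = 2185
120 + 24 = 144;  380 + 144 = 524;  971 + 524 = 1495;  2185 + 1495 = 3680
144 + 24 = 168;  524 + 168 = 692;  1495 + 692 = 2187;  3680 + 2187 = 5867
168 + 24 = 192;  692 + 192 = 884;  2187 + 884 = 3071;  5867 + 3071 = 8938

8938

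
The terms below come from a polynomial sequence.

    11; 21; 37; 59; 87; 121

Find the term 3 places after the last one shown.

259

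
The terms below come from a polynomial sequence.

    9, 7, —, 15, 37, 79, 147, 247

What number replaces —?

7

Using the last 5 terms:
22  42  68  100
20  26  32
6  6
Constant third difference = 6.
Extend backward: 20 − 6 = 14;  22 − 14 = 8;  15 − 8 = 7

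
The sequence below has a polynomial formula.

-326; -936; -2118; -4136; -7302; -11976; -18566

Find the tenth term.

Δ: -610, -1182, -2018, -3166, -4674, -6590
Δ²: -572, -836, -1148, -1508, -1916
Δ³: -264, -312, -360, -408
Δ⁴: -48, -48, -48
The fourth differences are constant (-48).
-408 − 48 = -456;  -1916 − 456 = -2372;  -6590 − 2372 = -8962;  -18566 − 8962 = -27528
-456 − 48 = -504;  -2372 − 504 = -2876;  -8962 − 2876 = -11838;  -27528 − 11838 = -39366
-504 − 48 = -552;  -2876 − 552 = -3428;  -11838 − 3428 = -15266;  -39366 − 15266 = -54632

-54632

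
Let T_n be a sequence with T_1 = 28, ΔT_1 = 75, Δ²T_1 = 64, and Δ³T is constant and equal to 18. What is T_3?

242

Build the table forward from the leading diagonal:
D3: 18, 18, 18
D2: 64, 82, 100
D1: 75, 139, 221
T: 28, 103, 242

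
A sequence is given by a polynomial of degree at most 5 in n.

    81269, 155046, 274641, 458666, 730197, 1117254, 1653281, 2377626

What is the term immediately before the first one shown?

38682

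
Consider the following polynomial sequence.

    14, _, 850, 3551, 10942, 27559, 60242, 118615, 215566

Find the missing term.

127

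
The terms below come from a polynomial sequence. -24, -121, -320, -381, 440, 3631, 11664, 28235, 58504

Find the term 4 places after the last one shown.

D1: -97  -199  -61  821  3191  8033  16571  30269
D2: -102  138  882  2370  4842  8538  13698
D3: 240  744  1488  2472  3696  5160
D4: 504  744  984  1224  1464
D5: 240  240  240  240
Fifth differences constant at 240.
1464 + 240 = 1704;  5160 + 1704 = 6864;  13698 + 6864 = 20562;  30269 + 20562 = 50831;  58504 + 50831 = 109335
1704 + 240 = 1944;  6864 + 1944 = 8808;  20562 + 8808 = 29370;  50831 + 29370 = 80201;  109335 + 80201 = 189536
1944 + 240 = 2184;  8808 + 2184 = 10992;  29370 + 10992 = 40362;  80201 + 40362 = 120563;  189536 + 120563 = 310099
2184 + 240 = 2424;  10992 + 2424 = 13416;  40362 + 13416 = 53778;  120563 + 53778 = 174341;  310099 + 174341 = 484440

484440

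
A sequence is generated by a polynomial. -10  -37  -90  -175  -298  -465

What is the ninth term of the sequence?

-1290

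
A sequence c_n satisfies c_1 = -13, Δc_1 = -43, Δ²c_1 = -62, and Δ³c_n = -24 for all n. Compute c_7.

Build the table forward from the leading diagonal:
Third differences: -24  -24  -24  -24  -24  -24  -24
Second differences: -62  -86  -110  -134  -158  -182  -206
First differences: -43  -105  -191  -301  -435  -593  -775
c: -13  -56  -161  -352  -653  -1088  -1681

-1681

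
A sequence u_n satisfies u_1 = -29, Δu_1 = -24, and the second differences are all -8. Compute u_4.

-125

Build the table forward from the leading diagonal:
Δ²: -8  -8  -8  -8
Δ: -24  -32  -40  -48
u: -29  -53  -85  -125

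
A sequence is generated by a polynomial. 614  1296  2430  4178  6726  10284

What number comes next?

Δ: 682 , 1134 , 1748 , 2548 , 3558
Δ²: 452 , 614 , 800 , 1010
Δ³: 162 , 186 , 210
Δ⁴: 24 , 24
Fourth differences constant at 24.
210 + 24 = 234;  1010 + 234 = 1244;  3558 + 1244 = 4802;  10284 + 4802 = 15086

15086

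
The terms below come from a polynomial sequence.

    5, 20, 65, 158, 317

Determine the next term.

D1: 15  45  93  159
D2: 30  48  66
D3: 18  18
The third differences are constant (18).
66 + 18 = 84;  159 + 84 = 243;  317 + 243 = 560

560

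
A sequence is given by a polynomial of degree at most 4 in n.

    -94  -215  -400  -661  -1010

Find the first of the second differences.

Δ: -121, -185, -261, -349
Δ²: -64, -76, -88
Δ³: -12, -12

-64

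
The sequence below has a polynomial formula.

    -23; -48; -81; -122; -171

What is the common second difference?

Δ: -25, -33, -41, -49
Δ²: -8, -8, -8

-8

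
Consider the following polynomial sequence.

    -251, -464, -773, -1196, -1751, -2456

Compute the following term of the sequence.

Δ: -213, -309, -423, -555, -705
Δ²: -96, -114, -132, -150
Δ³: -18, -18, -18
Third differences constant at -18.
-150 − 18 = -168;  -705 − 168 = -873;  -2456 − 873 = -3329

-3329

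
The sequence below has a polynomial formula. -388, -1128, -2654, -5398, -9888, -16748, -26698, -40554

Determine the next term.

-740, -1526, -2744, -4490, -6860, -9950, -13856
-786, -1218, -1746, -2370, -3090, -3906
-432, -528, -624, -720, -816
-96, -96, -96, -96
Constant fourth difference = -96, so extend:
-816 − 96 = -912;  -3906 − 912 = -4818;  -13856 − 4818 = -18674;  -40554 − 18674 = -59228

-59228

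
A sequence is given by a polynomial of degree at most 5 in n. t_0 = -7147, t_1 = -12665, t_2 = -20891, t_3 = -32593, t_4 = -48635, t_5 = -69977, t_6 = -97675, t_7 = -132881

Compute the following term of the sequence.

-176843

Δ: -5518  -8226  -11702  -16042  -21342  -27698  -35206
Δ²: -2708  -3476  -4340  -5300  -6356  -7508
Δ³: -768  -864  -960  -1056  -1152
Δ⁴: -96  -96  -96  -96
The fourth differences are constant (-96).
-1152 − 96 = -1248;  -7508 − 1248 = -8756;  -35206 − 8756 = -43962;  -132881 − 43962 = -176843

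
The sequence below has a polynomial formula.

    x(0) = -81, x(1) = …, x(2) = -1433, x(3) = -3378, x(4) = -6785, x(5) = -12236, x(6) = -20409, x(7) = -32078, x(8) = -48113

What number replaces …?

Using the last 7 terms:
-1945, -3407, -5451, -8173, -11669, -16035
-1462, -2044, -2722, -3496, -4366
-582, -678, -774, -870
-96, -96, -96
Constant fourth difference = -96.
Extend backward: -582 + 96 = -486;  -1462 + 486 = -976;  -1945 + 976 = -969;  -1433 + 969 = -464

-464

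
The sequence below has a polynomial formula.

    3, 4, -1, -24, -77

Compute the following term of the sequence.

-172

1, -5, -23, -53
-6, -18, -30
-12, -12
Third differences constant at -12.
-30 − 12 = -42;  -53 − 42 = -95;  -77 − 95 = -172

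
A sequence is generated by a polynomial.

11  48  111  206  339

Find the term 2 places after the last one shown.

743

First differences: 37, 63, 95, 133
Second differences: 26, 32, 38
Third differences: 6, 6
Third differences constant at 6.
38 + 6 = 44;  133 + 44 = 177;  339 + 177 = 516
44 + 6 = 50;  177 + 50 = 227;  516 + 227 = 743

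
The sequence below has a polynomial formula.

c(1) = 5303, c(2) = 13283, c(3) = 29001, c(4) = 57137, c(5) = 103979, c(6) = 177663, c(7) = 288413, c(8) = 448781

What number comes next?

673887

7980 , 15718 , 28136 , 46842 , 73684 , 110750 , 160368
7738 , 12418 , 18706 , 26842 , 37066 , 49618
4680 , 6288 , 8136 , 10224 , 12552
1608 , 1848 , 2088 , 2328
240 , 240 , 240
Fifth differences constant at 240.
2328 + 240 = 2568;  12552 + 2568 = 15120;  49618 + 15120 = 64738;  160368 + 64738 = 225106;  448781 + 225106 = 673887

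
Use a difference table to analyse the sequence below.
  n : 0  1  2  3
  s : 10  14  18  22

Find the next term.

26

Δ: 4, 4, 4
First differences constant at 4.
22 + 4 = 26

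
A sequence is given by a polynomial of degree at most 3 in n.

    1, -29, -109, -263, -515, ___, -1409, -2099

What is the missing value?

Using the first 5 terms:
D1: -30, -80, -154, -252
D2: -50, -74, -98
D3: -24, -24
Constant third difference = -24.
Extend forward: -98 − 24 = -122;  -252 − 122 = -374;  -515 − 374 = -889

-889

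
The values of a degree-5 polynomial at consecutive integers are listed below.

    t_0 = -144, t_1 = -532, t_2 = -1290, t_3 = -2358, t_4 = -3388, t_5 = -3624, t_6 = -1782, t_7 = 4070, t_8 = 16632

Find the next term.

39492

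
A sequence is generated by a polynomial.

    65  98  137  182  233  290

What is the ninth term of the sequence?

Δ: 33 , 39 , 45 , 51 , 57
Δ²: 6 , 6 , 6 , 6
Second differences constant at 6.
57 + 6 = 63;  290 + 63 = 353
63 + 6 = 69;  353 + 69 = 422
69 + 6 = 75;  422 + 75 = 497

497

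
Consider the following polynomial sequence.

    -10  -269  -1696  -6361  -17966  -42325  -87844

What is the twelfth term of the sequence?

D1: -259, -1427, -4665, -11605, -24359, -45519
D2: -1168, -3238, -6940, -12754, -21160
D3: -2070, -3702, -5814, -8406
D4: -1632, -2112, -2592
D5: -480, -480
The fifth differences are constant (-480).
-2592 − 480 = -3072;  -8406 − 3072 = -11478;  -21160 − 11478 = -32638;  -45519 − 32638 = -78157;  -87844 − 78157 = -166001
-3072 − 480 = -3552;  -11478 − 3552 = -15030;  -32638 − 15030 = -47668;  -78157 − 47668 = -125825;  -166001 − 125825 = -291826
-3552 − 480 = -4032;  -15030 − 4032 = -19062;  -47668 − 19062 = -66730;  -125825 − 66730 = -192555;  -291826 − 192555 = -484381
-4032 − 480 = -4512;  -19062 − 4512 = -23574;  -66730 − 23574 = -90304;  -192555 − 90304 = -282859;  -484381 − 282859 = -767240
-4512 − 480 = -4992;  -23574 − 4992 = -28566;  -90304 − 28566 = -118870;  -282859 − 118870 = -401729;  -767240 − 401729 = -1168969

-1168969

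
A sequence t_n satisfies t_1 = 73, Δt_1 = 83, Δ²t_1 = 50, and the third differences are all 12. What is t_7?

1561

Build the table forward from the leading diagonal:
Third differences: 12, 12, 12, 12, 12, 12, 12
Second differences: 50, 62, 74, 86, 98, 110, 122
First differences: 83, 133, 195, 269, 355, 453, 563
t: 73, 156, 289, 484, 753, 1108, 1561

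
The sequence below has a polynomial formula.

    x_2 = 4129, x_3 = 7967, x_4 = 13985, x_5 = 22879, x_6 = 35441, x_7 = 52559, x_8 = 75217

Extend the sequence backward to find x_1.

3838  6018  8894  12562  17118  22658
2180  2876  3668  4556  5540
696  792  888  984
96  96  96
The fourth differences are constant at 96.
Work back: 696 − 96 = 600;  2180 − 600 = 1580;  3838 − 1580 = 2258;  4129 − 2258 = 1871

1871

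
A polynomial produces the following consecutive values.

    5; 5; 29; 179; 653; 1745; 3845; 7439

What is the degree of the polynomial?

4

Δ: 0, 24, 150, 474, 1092, 2100, 3594
Δ²: 24, 126, 324, 618, 1008, 1494
Δ³: 102, 198, 294, 390, 486
Δ⁴: 96, 96, 96, 96
The fourth differences are constant, so the polynomial has degree 4.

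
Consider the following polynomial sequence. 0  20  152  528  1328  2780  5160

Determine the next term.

20 , 132 , 376 , 800 , 1452 , 2380
112 , 244 , 424 , 652 , 928
132 , 180 , 228 , 276
48 , 48 , 48
Constant fourth difference = 48, so extend:
276 + 48 = 324;  928 + 324 = 1252;  2380 + 1252 = 3632;  5160 + 3632 = 8792

8792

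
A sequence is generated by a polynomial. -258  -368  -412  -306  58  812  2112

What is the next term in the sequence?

-110, -44, 106, 364, 754, 1300
66, 150, 258, 390, 546
84, 108, 132, 156
24, 24, 24
Constant fourth difference = 24, so extend:
156 + 24 = 180;  546 + 180 = 726;  1300 + 726 = 2026;  2112 + 2026 = 4138

4138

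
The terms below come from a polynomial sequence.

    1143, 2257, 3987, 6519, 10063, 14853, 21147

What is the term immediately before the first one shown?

483

D1: 1114, 1730, 2532, 3544, 4790, 6294
D2: 616, 802, 1012, 1246, 1504
D3: 186, 210, 234, 258
D4: 24, 24, 24
The fourth differences are constant at 24.
Work back: 186 − 24 = 162;  616 − 162 = 454;  1114 − 454 = 660;  1143 − 660 = 483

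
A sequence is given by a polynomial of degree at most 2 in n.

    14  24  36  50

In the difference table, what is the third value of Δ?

14

D1: 10, 12, 14
D2: 2, 2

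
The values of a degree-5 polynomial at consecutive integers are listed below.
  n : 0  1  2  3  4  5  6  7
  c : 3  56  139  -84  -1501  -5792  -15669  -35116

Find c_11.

-346244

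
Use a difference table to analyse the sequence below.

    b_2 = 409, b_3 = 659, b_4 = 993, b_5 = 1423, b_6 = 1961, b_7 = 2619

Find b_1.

First differences: 250  334  430  538  658
Second differences: 84  96  108  120
Third differences: 12  12  12
The third differences are constant at 12.
Work back: 84 − 12 = 72;  250 − 72 = 178;  409 − 178 = 231

231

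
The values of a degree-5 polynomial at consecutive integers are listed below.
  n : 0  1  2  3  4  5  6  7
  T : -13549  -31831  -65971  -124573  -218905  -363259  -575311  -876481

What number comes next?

Δ: -18282 , -34140 , -58602 , -94332 , -144354 , -212052 , -301170
Δ²: -15858 , -24462 , -35730 , -50022 , -67698 , -89118
Δ³: -8604 , -11268 , -14292 , -17676 , -21420
Δ⁴: -2664 , -3024 , -3384 , -3744
Δ⁵: -360 , -360 , -360
Fifth differences constant at -360.
-3744 − 360 = -4104;  -21420 − 4104 = -25524;  -89118 − 25524 = -114642;  -301170 − 114642 = -415812;  -876481 − 415812 = -1292293

-1292293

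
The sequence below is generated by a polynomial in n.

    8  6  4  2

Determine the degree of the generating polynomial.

1

First differences: -2, -2, -2
The first differences are constant, so the polynomial has degree 1.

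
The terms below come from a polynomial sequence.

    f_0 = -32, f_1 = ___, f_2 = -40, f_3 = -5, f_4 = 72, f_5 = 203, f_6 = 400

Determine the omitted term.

-45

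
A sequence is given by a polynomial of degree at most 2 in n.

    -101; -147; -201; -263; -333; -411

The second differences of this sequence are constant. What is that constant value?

D1: -46, -54, -62, -70, -78
D2: -8, -8, -8, -8

-8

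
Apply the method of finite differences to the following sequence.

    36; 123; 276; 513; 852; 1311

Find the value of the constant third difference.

18

Δ: 87, 153, 237, 339, 459
Δ²: 66, 84, 102, 120
Δ³: 18, 18, 18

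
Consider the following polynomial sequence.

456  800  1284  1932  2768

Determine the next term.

3816

D1: 344 , 484 , 648 , 836
D2: 140 , 164 , 188
D3: 24 , 24
Constant third difference = 24, so extend:
188 + 24 = 212;  836 + 212 = 1048;  2768 + 1048 = 3816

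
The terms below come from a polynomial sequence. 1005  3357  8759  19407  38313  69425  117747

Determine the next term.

189459

2352, 5402, 10648, 18906, 31112, 48322
3050, 5246, 8258, 12206, 17210
2196, 3012, 3948, 5004
816, 936, 1056
120, 120
Constant fifth difference = 120, so extend:
1056 + 120 = 1176;  5004 + 1176 = 6180;  17210 + 6180 = 23390;  48322 + 23390 = 71712;  117747 + 71712 = 189459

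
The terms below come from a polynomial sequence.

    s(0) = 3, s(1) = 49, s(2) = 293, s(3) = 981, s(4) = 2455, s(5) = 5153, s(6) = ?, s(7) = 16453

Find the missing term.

Using the first 6 terms:
First differences: 46, 244, 688, 1474, 2698
Second differences: 198, 444, 786, 1224
Third differences: 246, 342, 438
Fourth differences: 96, 96
Constant fourth difference = 96.
Extend forward: 438 + 96 = 534;  1224 + 534 = 1758;  2698 + 1758 = 4456;  5153 + 4456 = 9609

9609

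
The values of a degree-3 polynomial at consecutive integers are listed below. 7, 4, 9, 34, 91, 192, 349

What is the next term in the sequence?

574

First differences: -3 , 5 , 25 , 57 , 101 , 157
Second differences: 8 , 20 , 32 , 44 , 56
Third differences: 12 , 12 , 12 , 12
The third differences are constant (12).
56 + 12 = 68;  157 + 68 = 225;  349 + 225 = 574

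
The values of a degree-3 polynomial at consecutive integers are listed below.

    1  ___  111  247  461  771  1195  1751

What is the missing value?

35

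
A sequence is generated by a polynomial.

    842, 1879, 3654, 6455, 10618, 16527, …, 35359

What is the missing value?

Using the first 6 terms:
D1: 1037, 1775, 2801, 4163, 5909
D2: 738, 1026, 1362, 1746
D3: 288, 336, 384
D4: 48, 48
Constant fourth difference = 48.
Extend forward: 384 + 48 = 432;  1746 + 432 = 2178;  5909 + 2178 = 8087;  16527 + 8087 = 24614

24614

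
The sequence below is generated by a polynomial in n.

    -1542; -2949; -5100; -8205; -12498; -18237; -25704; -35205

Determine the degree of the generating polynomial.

First differences: -1407, -2151, -3105, -4293, -5739, -7467, -9501
Second differences: -744, -954, -1188, -1446, -1728, -2034
Third differences: -210, -234, -258, -282, -306
Fourth differences: -24, -24, -24, -24
The fourth differences are constant, so the polynomial has degree 4.

4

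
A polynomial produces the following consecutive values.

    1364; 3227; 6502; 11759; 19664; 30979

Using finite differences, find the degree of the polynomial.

4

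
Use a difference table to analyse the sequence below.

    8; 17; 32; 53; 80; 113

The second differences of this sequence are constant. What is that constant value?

6

First differences: 9, 15, 21, 27, 33
Second differences: 6, 6, 6, 6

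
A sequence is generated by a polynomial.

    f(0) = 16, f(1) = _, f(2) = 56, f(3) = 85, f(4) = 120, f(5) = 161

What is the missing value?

33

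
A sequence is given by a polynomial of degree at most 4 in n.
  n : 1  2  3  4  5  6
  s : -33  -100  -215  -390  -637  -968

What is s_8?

-1930

D1: -67, -115, -175, -247, -331
D2: -48, -60, -72, -84
D3: -12, -12, -12
Constant third difference = -12, so extend:
-84 − 12 = -96;  -331 − 96 = -427;  -968 − 427 = -1395
-96 − 12 = -108;  -427 − 108 = -535;  -1395 − 535 = -1930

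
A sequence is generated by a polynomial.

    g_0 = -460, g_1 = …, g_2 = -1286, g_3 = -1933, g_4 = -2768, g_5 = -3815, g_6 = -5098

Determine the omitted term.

-803

Using the last 5 terms:
First differences: -647, -835, -1047, -1283
Second differences: -188, -212, -236
Third differences: -24, -24
Constant third difference = -24.
Extend backward: -188 + 24 = -164;  -647 + 164 = -483;  -1286 + 483 = -803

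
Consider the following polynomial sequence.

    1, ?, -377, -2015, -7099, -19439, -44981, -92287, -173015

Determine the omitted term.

-31

Using the last 7 terms:
-1638, -5084, -12340, -25542, -47306, -80728
-3446, -7256, -13202, -21764, -33422
-3810, -5946, -8562, -11658
-2136, -2616, -3096
-480, -480
Constant fifth difference = -480.
Extend backward: -2136 + 480 = -1656;  -3810 + 1656 = -2154;  -3446 + 2154 = -1292;  -1638 + 1292 = -346;  -377 + 346 = -31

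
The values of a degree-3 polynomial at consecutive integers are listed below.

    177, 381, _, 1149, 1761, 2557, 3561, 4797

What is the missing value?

697

Using the last 5 terms:
D1: 612  796  1004  1236
D2: 184  208  232
D3: 24  24
Constant third difference = 24.
Extend backward: 184 − 24 = 160;  612 − 160 = 452;  1149 − 452 = 697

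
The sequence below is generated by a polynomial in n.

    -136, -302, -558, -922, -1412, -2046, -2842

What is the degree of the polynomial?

3

First differences: -166, -256, -364, -490, -634, -796
Second differences: -90, -108, -126, -144, -162
Third differences: -18, -18, -18, -18
The third differences are constant, so the polynomial has degree 3.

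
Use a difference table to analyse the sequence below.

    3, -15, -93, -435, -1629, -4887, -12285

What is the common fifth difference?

-240

D1: -18, -78, -342, -1194, -3258, -7398
D2: -60, -264, -852, -2064, -4140
D3: -204, -588, -1212, -2076
D4: -384, -624, -864
D5: -240, -240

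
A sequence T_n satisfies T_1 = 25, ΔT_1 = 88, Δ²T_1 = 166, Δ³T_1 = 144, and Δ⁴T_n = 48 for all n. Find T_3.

Build the table forward from the leading diagonal:
Fourth differences: 48  48  48
Third differences: 144  192  240
Second differences: 166  310  502
First differences: 88  254  564
T: 25  113  367

367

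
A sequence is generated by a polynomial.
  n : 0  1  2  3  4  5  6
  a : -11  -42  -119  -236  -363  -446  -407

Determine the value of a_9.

First differences: -31, -77, -117, -127, -83, 39
Second differences: -46, -40, -10, 44, 122
Third differences: 6, 30, 54, 78
Fourth differences: 24, 24, 24
The fourth differences are constant (24).
78 + 24 = 102;  122 + 102 = 224;  39 + 224 = 263;  -407 + 263 = -144
102 + 24 = 126;  224 + 126 = 350;  263 + 350 = 613;  -144 + 613 = 469
126 + 24 = 150;  350 + 150 = 500;  613 + 500 = 1113;  469 + 1113 = 1582

1582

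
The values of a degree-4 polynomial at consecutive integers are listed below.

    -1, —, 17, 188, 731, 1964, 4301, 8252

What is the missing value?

-4

Using the last 6 terms:
Δ: 171  543  1233  2337  3951
Δ²: 372  690  1104  1614
Δ³: 318  414  510
Δ⁴: 96  96
Constant fourth difference = 96.
Extend backward: 318 − 96 = 222;  372 − 222 = 150;  171 − 150 = 21;  17 − 21 = -4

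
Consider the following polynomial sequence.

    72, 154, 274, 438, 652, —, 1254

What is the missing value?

922

Using the first 5 terms:
Δ: 82  120  164  214
Δ²: 38  44  50
Δ³: 6  6
Constant third difference = 6.
Extend forward: 50 + 6 = 56;  214 + 56 = 270;  652 + 270 = 922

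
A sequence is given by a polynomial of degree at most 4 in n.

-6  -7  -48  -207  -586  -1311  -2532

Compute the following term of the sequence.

-4423

First differences: -1  -41  -159  -379  -725  -1221
Second differences: -40  -118  -220  -346  -496
Third differences: -78  -102  -126  -150
Fourth differences: -24  -24  -24
Fourth differences constant at -24.
-150 − 24 = -174;  -496 − 174 = -670;  -1221 − 670 = -1891;  -2532 − 1891 = -4423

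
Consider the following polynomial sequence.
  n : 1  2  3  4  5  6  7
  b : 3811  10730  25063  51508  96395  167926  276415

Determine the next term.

434528

First differences: 6919, 14333, 26445, 44887, 71531, 108489
Second differences: 7414, 12112, 18442, 26644, 36958
Third differences: 4698, 6330, 8202, 10314
Fourth differences: 1632, 1872, 2112
Fifth differences: 240, 240
The fifth differences are constant (240).
2112 + 240 = 2352;  10314 + 2352 = 12666;  36958 + 12666 = 49624;  108489 + 49624 = 158113;  276415 + 158113 = 434528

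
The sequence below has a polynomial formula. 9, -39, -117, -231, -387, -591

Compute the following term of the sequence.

-849

D1: -48, -78, -114, -156, -204
D2: -30, -36, -42, -48
D3: -6, -6, -6
Third differences constant at -6.
-48 − 6 = -54;  -204 − 54 = -258;  -591 − 258 = -849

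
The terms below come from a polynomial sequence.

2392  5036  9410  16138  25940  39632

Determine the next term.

58126

D1: 2644, 4374, 6728, 9802, 13692
D2: 1730, 2354, 3074, 3890
D3: 624, 720, 816
D4: 96, 96
Fourth differences constant at 96.
816 + 96 = 912;  3890 + 912 = 4802;  13692 + 4802 = 18494;  39632 + 18494 = 58126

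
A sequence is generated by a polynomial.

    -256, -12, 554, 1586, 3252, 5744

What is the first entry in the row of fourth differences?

24

First differences: 244, 566, 1032, 1666, 2492
Second differences: 322, 466, 634, 826
Third differences: 144, 168, 192
Fourth differences: 24, 24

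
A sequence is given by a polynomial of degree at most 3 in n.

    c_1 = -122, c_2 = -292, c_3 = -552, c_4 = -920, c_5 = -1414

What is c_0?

-24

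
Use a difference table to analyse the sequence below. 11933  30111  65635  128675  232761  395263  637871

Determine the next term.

18178 , 35524 , 63040 , 104086 , 162502 , 242608
17346 , 27516 , 41046 , 58416 , 80106
10170 , 13530 , 17370 , 21690
3360 , 3840 , 4320
480 , 480
Constant fifth difference = 480, so extend:
4320 + 480 = 4800;  21690 + 4800 = 26490;  80106 + 26490 = 106596;  242608 + 106596 = 349204;  637871 + 349204 = 987075

987075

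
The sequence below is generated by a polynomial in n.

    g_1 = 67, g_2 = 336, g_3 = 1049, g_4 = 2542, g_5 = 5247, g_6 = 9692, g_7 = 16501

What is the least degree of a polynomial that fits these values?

269, 713, 1493, 2705, 4445, 6809
444, 780, 1212, 1740, 2364
336, 432, 528, 624
96, 96, 96
The fourth differences are constant, so the polynomial has degree 4.

4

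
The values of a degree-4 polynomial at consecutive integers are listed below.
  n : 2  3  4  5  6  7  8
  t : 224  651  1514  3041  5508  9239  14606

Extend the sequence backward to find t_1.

53

427  863  1527  2467  3731  5367
436  664  940  1264  1636
228  276  324  372
48  48  48
The fourth differences are constant at 48.
Work back: 228 − 48 = 180;  436 − 180 = 256;  427 − 256 = 171;  224 − 171 = 53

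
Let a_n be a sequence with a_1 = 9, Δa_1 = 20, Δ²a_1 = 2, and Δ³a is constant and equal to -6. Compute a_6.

69

Build the table forward from the leading diagonal:
Δ³: -6, -6, -6, -6, -6, -6
Δ²: 2, -4, -10, -16, -22, -28
Δ: 20, 22, 18, 8, -8, -30
a: 9, 29, 51, 69, 77, 69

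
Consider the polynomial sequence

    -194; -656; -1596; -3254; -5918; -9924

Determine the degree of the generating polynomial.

First differences: -462, -940, -1658, -2664, -4006
Second differences: -478, -718, -1006, -1342
Third differences: -240, -288, -336
Fourth differences: -48, -48
The fourth differences are constant, so the polynomial has degree 4.

4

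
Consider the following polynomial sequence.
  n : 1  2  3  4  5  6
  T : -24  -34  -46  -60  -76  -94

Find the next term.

D1: -10 , -12 , -14 , -16 , -18
D2: -2 , -2 , -2 , -2
Constant second difference = -2, so extend:
-18 − 2 = -20;  -94 − 20 = -114

-114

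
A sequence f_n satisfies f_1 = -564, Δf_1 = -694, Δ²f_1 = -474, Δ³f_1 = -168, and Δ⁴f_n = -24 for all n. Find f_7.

-15558

Build the table forward from the leading diagonal:
D4: -24, -24, -24, -24, -24, -24, -24
D3: -168, -192, -216, -240, -264, -288, -312
D2: -474, -642, -834, -1050, -1290, -1554, -1842
D1: -694, -1168, -1810, -2644, -3694, -4984, -6538
f: -564, -1258, -2426, -4236, -6880, -10574, -15558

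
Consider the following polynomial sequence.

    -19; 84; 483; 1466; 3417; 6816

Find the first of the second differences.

296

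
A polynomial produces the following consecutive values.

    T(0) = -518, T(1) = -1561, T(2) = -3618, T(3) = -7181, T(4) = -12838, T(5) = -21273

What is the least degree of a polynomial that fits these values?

First differences: -1043, -2057, -3563, -5657, -8435
Second differences: -1014, -1506, -2094, -2778
Third differences: -492, -588, -684
Fourth differences: -96, -96
The fourth differences are constant, so the polynomial has degree 4.

4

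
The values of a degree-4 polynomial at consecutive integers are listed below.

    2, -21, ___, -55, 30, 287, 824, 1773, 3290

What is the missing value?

Using the last 6 terms:
D1: 85  257  537  949  1517
D2: 172  280  412  568
D3: 108  132  156
D4: 24  24
Constant fourth difference = 24.
Extend backward: 108 − 24 = 84;  172 − 84 = 88;  85 − 88 = -3;  -55 + 3 = -52

-52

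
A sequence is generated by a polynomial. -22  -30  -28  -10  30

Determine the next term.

-8 , 2 , 18 , 40
10 , 16 , 22
6 , 6
Constant third difference = 6, so extend:
22 + 6 = 28;  40 + 28 = 68;  30 + 68 = 98

98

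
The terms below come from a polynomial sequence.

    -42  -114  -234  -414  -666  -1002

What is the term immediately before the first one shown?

-6

Δ: -72  -120  -180  -252  -336
Δ²: -48  -60  -72  -84
Δ³: -12  -12  -12
The third differences are constant at -12.
Work back: -48 + 12 = -36;  -72 + 36 = -36;  -42 + 36 = -6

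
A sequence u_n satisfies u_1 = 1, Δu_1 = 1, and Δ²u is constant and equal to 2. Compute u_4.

Build the table forward from the leading diagonal:
D2: 2, 2, 2, 2
D1: 1, 3, 5, 7
u: 1, 2, 5, 10

10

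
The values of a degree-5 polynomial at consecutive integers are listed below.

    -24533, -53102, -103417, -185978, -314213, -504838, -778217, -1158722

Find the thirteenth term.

-5847077

First differences: -28569, -50315, -82561, -128235, -190625, -273379, -380505
Second differences: -21746, -32246, -45674, -62390, -82754, -107126
Third differences: -10500, -13428, -16716, -20364, -24372
Fourth differences: -2928, -3288, -3648, -4008
Fifth differences: -360, -360, -360
Constant fifth difference = -360, so extend:
-4008 − 360 = -4368;  -24372 − 4368 = -28740;  -107126 − 28740 = -135866;  -380505 − 135866 = -516371;  -1158722 − 516371 = -1675093
-4368 − 360 = -4728;  -28740 − 4728 = -33468;  -135866 − 33468 = -169334;  -516371 − 169334 = -685705;  -1675093 − 685705 = -2360798
-4728 − 360 = -5088;  -33468 − 5088 = -38556;  -169334 − 38556 = -207890;  -685705 − 207890 = -893595;  -2360798 − 893595 = -3254393
-5088 − 360 = -5448;  -38556 − 5448 = -44004;  -207890 − 44004 = -251894;  -893595 − 251894 = -1145489;  -3254393 − 1145489 = -4399882
-5448 − 360 = -5808;  -44004 − 5808 = -49812;  -251894 − 49812 = -301706;  -1145489 − 301706 = -1447195;  -4399882 − 1447195 = -5847077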